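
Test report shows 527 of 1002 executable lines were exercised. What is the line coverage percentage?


Coverage = covered / total * 100
Coverage = 527 / 1002 * 100
Coverage = 52.59%

52.59%


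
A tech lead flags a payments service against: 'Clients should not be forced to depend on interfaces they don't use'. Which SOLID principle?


This describes the Interface Segregation Principle (ISP)

Interface Segregation Principle (ISP)


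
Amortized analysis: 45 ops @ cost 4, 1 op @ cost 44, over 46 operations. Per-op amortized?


Formula: Amortized cost = Total cost / Operations
Total cost = (45 * 4) + (1 * 44)
Total cost = 180 + 44 = 224
Amortized = 224 / 46 = 4.8696

4.8696


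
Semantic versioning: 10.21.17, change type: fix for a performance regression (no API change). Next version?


Current: 10.21.17
Change category: 'fix for a performance regression (no API change)' → patch bump
SemVer rule: patch bump → increment PATCH (MAJOR and MINOR unchanged)
New: 10.21.18

10.21.18


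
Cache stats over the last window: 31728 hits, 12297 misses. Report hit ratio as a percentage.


Formula: hit rate = hits / (hits + misses) * 100
hit rate = 31728 / (31728 + 12297) * 100
hit rate = 31728 / 44025 * 100
hit rate = 72.07%

72.07%


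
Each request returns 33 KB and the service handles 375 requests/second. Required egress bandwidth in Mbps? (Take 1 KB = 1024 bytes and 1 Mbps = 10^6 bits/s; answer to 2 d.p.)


Formula: Mbps = payload_bytes * RPS * 8 / 1e6
Payload per request = 33 KB = 33 * 1024 = 33792 bytes
Total bytes/sec = 33792 * 375 = 12672000
Total bits/sec = 12672000 * 8 = 101376000
Mbps = 101376000 / 1e6 = 101.38

101.38 Mbps


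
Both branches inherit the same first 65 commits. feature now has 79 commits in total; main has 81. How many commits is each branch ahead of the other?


Common ancestor: commit #65
feature commits after divergence: 79 - 65 = 14
main commits after divergence: 81 - 65 = 16
feature is 14 commits ahead of main
main is 16 commits ahead of feature

feature ahead: 14, main ahead: 16


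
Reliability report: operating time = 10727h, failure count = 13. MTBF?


Formula: MTBF = Total operating time / Number of failures
MTBF = 10727 / 13
MTBF = 825.15 hours

825.15 hours


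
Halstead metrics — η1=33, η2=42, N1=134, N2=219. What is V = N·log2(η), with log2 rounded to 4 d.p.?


Formula: V = N * log2(η), where N = N1 + N2 and η = η1 + η2
η = 33 + 42 = 75
N = 134 + 219 = 353
log2(75) ≈ 6.2288
V = 353 * 6.2288 = 2198.77

2198.77


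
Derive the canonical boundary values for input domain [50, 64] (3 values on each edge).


Range: [50, 64]
Boundaries: just below min, min, min+1, max-1, max, just above max
Values: [49, 50, 51, 63, 64, 65]

[49, 50, 51, 63, 64, 65]


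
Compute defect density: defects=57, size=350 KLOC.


Defect density = defects / KLOC
Defect density = 57 / 350
Defect density = 0.163 defects/KLOC

0.163 defects/KLOC


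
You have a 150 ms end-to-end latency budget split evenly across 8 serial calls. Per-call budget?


Formula: per_stage = total_budget / stages
per_stage = 150 / 8
per_stage = 18.75 ms

18.75 ms


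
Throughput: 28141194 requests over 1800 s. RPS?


Formula: throughput = requests / seconds
throughput = 28141194 / 1800
throughput = 15634.0 requests/second

15634.0 requests/second


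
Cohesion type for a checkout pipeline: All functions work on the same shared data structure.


Reasoning: Functions share data
Type: Communicational cohesion

Communicational cohesion


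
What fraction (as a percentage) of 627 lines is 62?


Coverage = covered / total * 100
Coverage = 62 / 627 * 100
Coverage = 9.89%

9.89%


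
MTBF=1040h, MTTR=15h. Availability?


Availability = MTBF / (MTBF + MTTR)
Availability = 1040 / (1040 + 15)
Availability = 1040 / 1055
Availability = 98.5782%

98.5782%


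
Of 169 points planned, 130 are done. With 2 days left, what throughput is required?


Formula: Required rate = Remaining points / Days left
Remaining = 169 - 130 = 39 points
Required rate = 39 / 2 = 19.5 points/day

19.5 points/day


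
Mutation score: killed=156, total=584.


Mutation score = killed / total * 100
Mutation score = 156 / 584 * 100
Mutation score = 26.71%

26.71%


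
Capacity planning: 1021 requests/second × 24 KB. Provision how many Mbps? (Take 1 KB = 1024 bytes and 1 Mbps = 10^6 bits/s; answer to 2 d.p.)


Formula: Mbps = payload_bytes * RPS * 8 / 1e6
Payload per request = 24 KB = 24 * 1024 = 24576 bytes
Total bytes/sec = 24576 * 1021 = 25092096
Total bits/sec = 25092096 * 8 = 200736768
Mbps = 200736768 / 1e6 = 200.74

200.74 Mbps


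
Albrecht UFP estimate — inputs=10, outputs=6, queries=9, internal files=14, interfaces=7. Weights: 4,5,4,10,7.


UFP = EI*4 + EO*5 + EQ*4 + ILF*10 + EIF*7
UFP = 10*4 + 6*5 + 9*4 + 14*10 + 7*7
UFP = 40 + 30 + 36 + 140 + 49
UFP = 295

295


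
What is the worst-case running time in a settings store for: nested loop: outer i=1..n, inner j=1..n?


Reasoning: n iterations times n iterations
Complexity: O(n^2)

O(n^2)


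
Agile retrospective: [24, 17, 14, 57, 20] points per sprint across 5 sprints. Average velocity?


Formula: Avg velocity = Total points / Number of sprints
Points: [24, 17, 14, 57, 20]
Sum = 24 + 17 + 14 + 57 + 20 = 132
Avg velocity = 132 / 5 = 26.4 points/sprint

26.4 points/sprint


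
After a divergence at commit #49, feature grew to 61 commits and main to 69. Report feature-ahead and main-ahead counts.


Common ancestor: commit #49
feature commits after divergence: 61 - 49 = 12
main commits after divergence: 69 - 49 = 20
feature is 12 commits ahead of main
main is 20 commits ahead of feature

feature ahead: 12, main ahead: 20


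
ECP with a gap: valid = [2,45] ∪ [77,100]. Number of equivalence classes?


Valid ranges: [2,45] and [77,100]
Class 1: x < 2 — invalid
Class 2: 2 ≤ x ≤ 45 — valid
Class 3: 45 < x < 77 — invalid (gap between ranges)
Class 4: 77 ≤ x ≤ 100 — valid
Class 5: x > 100 — invalid
Total equivalence classes: 5

5 equivalence classes


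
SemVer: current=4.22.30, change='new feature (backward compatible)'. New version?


Current: 4.22.30
Change category: 'new feature (backward compatible)' → minor bump
SemVer rule: minor bump → increment MINOR, reset PATCH to 0 (MAJOR unchanged)
New: 4.23.0

4.23.0


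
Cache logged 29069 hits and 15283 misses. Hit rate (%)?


Formula: hit rate = hits / (hits + misses) * 100
hit rate = 29069 / (29069 + 15283) * 100
hit rate = 29069 / 44352 * 100
hit rate = 65.54%

65.54%


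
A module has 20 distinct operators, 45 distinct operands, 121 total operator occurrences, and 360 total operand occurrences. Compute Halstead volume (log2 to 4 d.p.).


Formula: V = N * log2(η), where N = N1 + N2 and η = η1 + η2
η = 20 + 45 = 65
N = 121 + 360 = 481
log2(65) ≈ 6.0224
V = 481 * 6.0224 = 2896.77

2896.77


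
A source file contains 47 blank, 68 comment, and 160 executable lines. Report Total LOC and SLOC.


Total LOC = blank + comment + code
Total LOC = 47 + 68 + 160 = 275
SLOC (source only) = code = 160

Total LOC: 275, SLOC: 160


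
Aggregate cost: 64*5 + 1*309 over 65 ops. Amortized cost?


Formula: Amortized cost = Total cost / Operations
Total cost = (64 * 5) + (1 * 309)
Total cost = 320 + 309 = 629
Amortized = 629 / 65 = 9.6769

9.6769


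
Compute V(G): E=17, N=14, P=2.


Formula: V(G) = E - N + 2P
V(G) = 17 - 14 + 2*2
V(G) = 3 + 4
V(G) = 7

7


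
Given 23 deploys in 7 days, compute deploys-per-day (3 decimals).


Formula: deployments per day = releases / days
= 23 / 7
= 3.286 deploys/day
(equivalently, 23.0 deploys/week)

3.286 deploys/day


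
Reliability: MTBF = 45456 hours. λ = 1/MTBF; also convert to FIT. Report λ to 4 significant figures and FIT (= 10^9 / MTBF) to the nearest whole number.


Formula: λ = 1 / MTBF; FIT = λ × 1e9 = 1e9 / MTBF
λ = 1 / 45456 ≈ 2.200e-05 failures/hour
FIT = 1e9 / 45456 ≈ 21999 failures per 1e9 hours (nearest whole number)

λ = 2.200e-05 /h, FIT = 21999


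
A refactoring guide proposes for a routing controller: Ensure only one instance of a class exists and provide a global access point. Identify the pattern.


This matches the Singleton pattern

Singleton


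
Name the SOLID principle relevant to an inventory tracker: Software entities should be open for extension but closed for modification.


This describes the Open/Closed Principle (OCP)

Open/Closed Principle (OCP)


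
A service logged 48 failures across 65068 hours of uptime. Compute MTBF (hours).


Formula: MTBF = Total operating time / Number of failures
MTBF = 65068 / 48
MTBF = 1355.58 hours

1355.58 hours


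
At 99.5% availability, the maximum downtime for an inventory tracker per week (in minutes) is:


Formula: allowed downtime = period * (100 - SLA) / 100
Period (week) = 10080 minutes
Unavailability fraction = (100 - 99.5) / 100
Allowed downtime = 10080 * (100 - 99.5) / 100
Allowed downtime = 50.4 minutes

50.4 minutes


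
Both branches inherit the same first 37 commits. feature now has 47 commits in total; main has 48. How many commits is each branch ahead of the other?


Common ancestor: commit #37
feature commits after divergence: 47 - 37 = 10
main commits after divergence: 48 - 37 = 11
feature is 10 commits ahead of main
main is 11 commits ahead of feature

feature ahead: 10, main ahead: 11


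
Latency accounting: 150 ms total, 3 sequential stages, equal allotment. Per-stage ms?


Formula: per_stage = total_budget / stages
per_stage = 150 / 3
per_stage = 50.0 ms

50.0 ms


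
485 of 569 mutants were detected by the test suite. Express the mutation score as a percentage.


Mutation score = killed / total * 100
Mutation score = 485 / 569 * 100
Mutation score = 85.24%

85.24%


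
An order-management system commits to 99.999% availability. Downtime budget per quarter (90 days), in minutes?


Formula: allowed downtime = period * (100 - SLA) / 100
Period (quarter (90 days)) = 129600 minutes
Unavailability fraction = (100 - 99.999) / 100
Allowed downtime = 129600 * (100 - 99.999) / 100
Allowed downtime = 1.296 minutes

1.296 minutes


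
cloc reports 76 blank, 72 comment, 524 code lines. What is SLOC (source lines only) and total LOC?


Total LOC = blank + comment + code
Total LOC = 76 + 72 + 524 = 672
SLOC (source only) = code = 524

Total LOC: 672, SLOC: 524


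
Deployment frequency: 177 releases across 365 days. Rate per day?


Formula: deployments per day = releases / days
= 177 / 365
= 0.485 deploys/day
(equivalently, 3.39 deploys/week)

0.485 deploys/day


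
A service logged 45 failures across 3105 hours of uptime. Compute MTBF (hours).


Formula: MTBF = Total operating time / Number of failures
MTBF = 3105 / 45
MTBF = 69.0 hours

69.0 hours


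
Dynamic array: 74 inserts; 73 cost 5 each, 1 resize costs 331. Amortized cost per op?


Formula: Amortized cost = Total cost / Operations
Total cost = (73 * 5) + (1 * 331)
Total cost = 365 + 331 = 696
Amortized = 696 / 74 = 9.4054

9.4054


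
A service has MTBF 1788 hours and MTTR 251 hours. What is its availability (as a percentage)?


Availability = MTBF / (MTBF + MTTR)
Availability = 1788 / (1788 + 251)
Availability = 1788 / 2039
Availability = 87.69%

87.69%


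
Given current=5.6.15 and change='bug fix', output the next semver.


Current: 5.6.15
Change category: 'bug fix' → patch bump
SemVer rule: patch bump → increment PATCH (MAJOR and MINOR unchanged)
New: 5.6.16

5.6.16


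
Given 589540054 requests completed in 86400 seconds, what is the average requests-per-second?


Formula: throughput = requests / seconds
throughput = 589540054 / 86400
throughput = 6823.38 requests/second

6823.38 requests/second


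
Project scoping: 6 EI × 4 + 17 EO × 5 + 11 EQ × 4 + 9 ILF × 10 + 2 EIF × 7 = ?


UFP = EI*4 + EO*5 + EQ*4 + ILF*10 + EIF*7
UFP = 6*4 + 17*5 + 11*4 + 9*10 + 2*7
UFP = 24 + 85 + 44 + 90 + 14
UFP = 257

257


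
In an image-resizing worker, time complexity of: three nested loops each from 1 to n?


Reasoning: three levels of nesting over n
Complexity: O(n^3)

O(n^3)


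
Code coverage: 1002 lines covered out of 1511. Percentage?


Coverage = covered / total * 100
Coverage = 1002 / 1511 * 100
Coverage = 66.31%

66.31%


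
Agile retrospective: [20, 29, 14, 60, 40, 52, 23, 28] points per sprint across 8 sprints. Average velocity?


Formula: Avg velocity = Total points / Number of sprints
Points: [20, 29, 14, 60, 40, 52, 23, 28]
Sum = 20 + 29 + 14 + 60 + 40 + 52 + 23 + 28 = 266
Avg velocity = 266 / 8 = 33.25 points/sprint

33.25 points/sprint


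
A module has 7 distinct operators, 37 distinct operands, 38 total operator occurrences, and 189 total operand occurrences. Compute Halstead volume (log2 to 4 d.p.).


Formula: V = N * log2(η), where N = N1 + N2 and η = η1 + η2
η = 7 + 37 = 44
N = 38 + 189 = 227
log2(44) ≈ 5.4594
V = 227 * 5.4594 = 1239.28

1239.28


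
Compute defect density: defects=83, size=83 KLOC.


Defect density = defects / KLOC
Defect density = 83 / 83
Defect density = 1.0 defects/KLOC

1.0 defects/KLOC


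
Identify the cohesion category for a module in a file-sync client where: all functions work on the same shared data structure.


Reasoning: Functions share data
Type: Communicational cohesion

Communicational cohesion


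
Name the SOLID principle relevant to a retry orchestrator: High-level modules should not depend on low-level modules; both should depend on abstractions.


This describes the Dependency Inversion Principle (DIP)

Dependency Inversion Principle (DIP)


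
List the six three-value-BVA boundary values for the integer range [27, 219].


Range: [27, 219]
Boundaries: just below min, min, min+1, max-1, max, just above max
Values: [26, 27, 28, 218, 219, 220]

[26, 27, 28, 218, 219, 220]


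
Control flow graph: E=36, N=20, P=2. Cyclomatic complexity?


Formula: V(G) = E - N + 2P
V(G) = 36 - 20 + 2*2
V(G) = 16 + 4
V(G) = 20

20


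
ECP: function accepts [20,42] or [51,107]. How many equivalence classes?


Valid ranges: [20,42] and [51,107]
Class 1: x < 20 — invalid
Class 2: 20 ≤ x ≤ 42 — valid
Class 3: 42 < x < 51 — invalid (gap between ranges)
Class 4: 51 ≤ x ≤ 107 — valid
Class 5: x > 107 — invalid
Total equivalence classes: 5

5 equivalence classes


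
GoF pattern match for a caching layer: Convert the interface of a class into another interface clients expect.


This matches the Adapter pattern

Adapter


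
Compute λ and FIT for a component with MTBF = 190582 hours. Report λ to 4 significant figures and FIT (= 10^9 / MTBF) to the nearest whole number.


Formula: λ = 1 / MTBF; FIT = λ × 1e9 = 1e9 / MTBF
λ = 1 / 190582 ≈ 5.247e-06 failures/hour
FIT = 1e9 / 190582 ≈ 5247 failures per 1e9 hours (nearest whole number)

λ = 5.247e-06 /h, FIT = 5247


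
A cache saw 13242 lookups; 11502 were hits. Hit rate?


Formula: hit rate = hits / (hits + misses) * 100
hit rate = 11502 / (11502 + 1740) * 100
hit rate = 11502 / 13242 * 100
hit rate = 86.86%

86.86%


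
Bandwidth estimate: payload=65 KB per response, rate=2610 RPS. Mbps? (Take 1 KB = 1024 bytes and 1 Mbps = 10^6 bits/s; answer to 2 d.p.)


Formula: Mbps = payload_bytes * RPS * 8 / 1e6
Payload per request = 65 KB = 65 * 1024 = 66560 bytes
Total bytes/sec = 66560 * 2610 = 173721600
Total bits/sec = 173721600 * 8 = 1389772800
Mbps = 1389772800 / 1e6 = 1389.77

1389.77 Mbps


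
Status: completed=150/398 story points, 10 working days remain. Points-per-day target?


Formula: Required rate = Remaining points / Days left
Remaining = 398 - 150 = 248 points
Required rate = 248 / 10 = 24.8 points/day

24.8 points/day


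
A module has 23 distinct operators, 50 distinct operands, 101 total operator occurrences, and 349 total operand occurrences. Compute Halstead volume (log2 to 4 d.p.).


Formula: V = N * log2(η), where N = N1 + N2 and η = η1 + η2
η = 23 + 50 = 73
N = 101 + 349 = 450
log2(73) ≈ 6.1898
V = 450 * 6.1898 = 2785.41

2785.41


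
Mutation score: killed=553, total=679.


Mutation score = killed / total * 100
Mutation score = 553 / 679 * 100
Mutation score = 81.44%

81.44%


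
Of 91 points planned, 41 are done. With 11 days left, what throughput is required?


Formula: Required rate = Remaining points / Days left
Remaining = 91 - 41 = 50 points
Required rate = 50 / 11 = 4.55 points/day

4.55 points/day


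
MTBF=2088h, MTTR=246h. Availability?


Availability = MTBF / (MTBF + MTTR)
Availability = 2088 / (2088 + 246)
Availability = 2088 / 2334
Availability = 89.4602%

89.4602%


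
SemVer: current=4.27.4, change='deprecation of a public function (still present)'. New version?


Current: 4.27.4
Change category: 'deprecation of a public function (still present)' → minor bump
SemVer rule: minor bump → increment MINOR, reset PATCH to 0 (MAJOR unchanged)
New: 4.28.0

4.28.0


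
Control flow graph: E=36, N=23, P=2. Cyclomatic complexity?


Formula: V(G) = E - N + 2P
V(G) = 36 - 23 + 2*2
V(G) = 13 + 4
V(G) = 17

17


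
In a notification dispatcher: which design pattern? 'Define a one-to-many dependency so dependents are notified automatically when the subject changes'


This matches the Observer pattern

Observer


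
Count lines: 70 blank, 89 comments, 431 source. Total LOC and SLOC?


Total LOC = blank + comment + code
Total LOC = 70 + 89 + 431 = 590
SLOC (source only) = code = 431

Total LOC: 590, SLOC: 431


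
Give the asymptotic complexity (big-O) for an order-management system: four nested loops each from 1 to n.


Reasoning: four levels of nesting
Complexity: O(n^4)

O(n^4)


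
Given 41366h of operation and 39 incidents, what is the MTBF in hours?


Formula: MTBF = Total operating time / Number of failures
MTBF = 41366 / 39
MTBF = 1060.67 hours

1060.67 hours


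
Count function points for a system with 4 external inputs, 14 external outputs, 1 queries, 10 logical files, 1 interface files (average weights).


UFP = EI*4 + EO*5 + EQ*4 + ILF*10 + EIF*7
UFP = 4*4 + 14*5 + 1*4 + 10*10 + 1*7
UFP = 16 + 70 + 4 + 100 + 7
UFP = 197

197


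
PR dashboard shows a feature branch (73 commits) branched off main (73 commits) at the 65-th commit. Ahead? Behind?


Common ancestor: commit #65
feature commits after divergence: 73 - 65 = 8
main commits after divergence: 73 - 65 = 8
feature is 8 commits ahead of main
main is 8 commits ahead of feature

feature ahead: 8, main ahead: 8


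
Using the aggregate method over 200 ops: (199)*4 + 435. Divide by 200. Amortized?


Formula: Amortized cost = Total cost / Operations
Total cost = (199 * 4) + (1 * 435)
Total cost = 796 + 435 = 1231
Amortized = 1231 / 200 = 6.155

6.155


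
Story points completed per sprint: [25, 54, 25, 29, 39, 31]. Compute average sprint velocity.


Formula: Avg velocity = Total points / Number of sprints
Points: [25, 54, 25, 29, 39, 31]
Sum = 25 + 54 + 25 + 29 + 39 + 31 = 203
Avg velocity = 203 / 6 = 33.83 points/sprint

33.83 points/sprint


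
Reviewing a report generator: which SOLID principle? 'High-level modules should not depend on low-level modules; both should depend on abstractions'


This describes the Dependency Inversion Principle (DIP)

Dependency Inversion Principle (DIP)


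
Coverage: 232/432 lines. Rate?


Coverage = covered / total * 100
Coverage = 232 / 432 * 100
Coverage = 53.7%

53.7%


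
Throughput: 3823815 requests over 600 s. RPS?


Formula: throughput = requests / seconds
throughput = 3823815 / 600
throughput = 6373.03 requests/second

6373.03 requests/second


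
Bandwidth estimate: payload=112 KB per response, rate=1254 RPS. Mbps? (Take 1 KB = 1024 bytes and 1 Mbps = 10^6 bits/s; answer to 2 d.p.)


Formula: Mbps = payload_bytes * RPS * 8 / 1e6
Payload per request = 112 KB = 112 * 1024 = 114688 bytes
Total bytes/sec = 114688 * 1254 = 143818752
Total bits/sec = 143818752 * 8 = 1150550016
Mbps = 1150550016 / 1e6 = 1150.55

1150.55 Mbps


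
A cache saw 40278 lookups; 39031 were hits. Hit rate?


Formula: hit rate = hits / (hits + misses) * 100
hit rate = 39031 / (39031 + 1247) * 100
hit rate = 39031 / 40278 * 100
hit rate = 96.9%

96.9%


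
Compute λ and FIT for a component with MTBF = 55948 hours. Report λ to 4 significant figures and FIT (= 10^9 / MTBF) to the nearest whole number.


Formula: λ = 1 / MTBF; FIT = λ × 1e9 = 1e9 / MTBF
λ = 1 / 55948 ≈ 1.787e-05 failures/hour
FIT = 1e9 / 55948 ≈ 17874 failures per 1e9 hours (nearest whole number)

λ = 1.787e-05 /h, FIT = 17874


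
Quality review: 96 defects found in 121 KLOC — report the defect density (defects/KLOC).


Defect density = defects / KLOC
Defect density = 96 / 121
Defect density = 0.793 defects/KLOC

0.793 defects/KLOC


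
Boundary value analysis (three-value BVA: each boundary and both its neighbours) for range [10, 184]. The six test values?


Range: [10, 184]
Boundaries: just below min, min, min+1, max-1, max, just above max
Values: [9, 10, 11, 183, 184, 185]

[9, 10, 11, 183, 184, 185]


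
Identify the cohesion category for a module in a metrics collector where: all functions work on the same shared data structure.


Reasoning: Functions share data
Type: Communicational cohesion

Communicational cohesion


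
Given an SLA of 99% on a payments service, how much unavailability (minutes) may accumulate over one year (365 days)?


Formula: allowed downtime = period * (100 - SLA) / 100
Period (year (365 days)) = 525600 minutes
Unavailability fraction = (100 - 99.0) / 100
Allowed downtime = 525600 * (100 - 99.0) / 100
Allowed downtime = 5256.0 minutes

5256.0 minutes


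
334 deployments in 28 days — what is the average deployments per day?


Formula: deployments per day = releases / days
= 334 / 28
= 11.929 deploys/day
(equivalently, 83.5 deploys/week)

11.929 deploys/day


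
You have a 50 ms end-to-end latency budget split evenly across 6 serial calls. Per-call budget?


Formula: per_stage = total_budget / stages
per_stage = 50 / 6
per_stage = 8.33 ms

8.33 ms


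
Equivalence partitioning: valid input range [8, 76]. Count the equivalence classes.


Valid range: [8, 76]
Class 1: x < 8 — invalid
Class 2: 8 ≤ x ≤ 76 — valid
Class 3: x > 76 — invalid
Total equivalence classes: 3

3 equivalence classes


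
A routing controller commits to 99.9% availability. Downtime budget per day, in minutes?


Formula: allowed downtime = period * (100 - SLA) / 100
Period (day) = 1440 minutes
Unavailability fraction = (100 - 99.9) / 100
Allowed downtime = 1440 * (100 - 99.9) / 100
Allowed downtime = 1.44 minutes

1.44 minutes


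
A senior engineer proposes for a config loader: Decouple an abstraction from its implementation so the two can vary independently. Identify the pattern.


This matches the Bridge pattern

Bridge


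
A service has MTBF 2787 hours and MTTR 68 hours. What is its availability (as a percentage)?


Availability = MTBF / (MTBF + MTTR)
Availability = 2787 / (2787 + 68)
Availability = 2787 / 2855
Availability = 97.6182%

97.6182%


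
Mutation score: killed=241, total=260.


Mutation score = killed / total * 100
Mutation score = 241 / 260 * 100
Mutation score = 92.69%

92.69%


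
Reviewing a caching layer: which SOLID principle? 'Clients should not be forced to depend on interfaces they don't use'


This describes the Interface Segregation Principle (ISP)

Interface Segregation Principle (ISP)


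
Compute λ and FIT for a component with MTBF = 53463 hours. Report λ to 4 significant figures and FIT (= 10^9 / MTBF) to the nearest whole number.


Formula: λ = 1 / MTBF; FIT = λ × 1e9 = 1e9 / MTBF
λ = 1 / 53463 ≈ 1.870e-05 failures/hour
FIT = 1e9 / 53463 ≈ 18705 failures per 1e9 hours (nearest whole number)

λ = 1.870e-05 /h, FIT = 18705


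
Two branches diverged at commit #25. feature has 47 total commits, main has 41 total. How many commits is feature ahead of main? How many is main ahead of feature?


Common ancestor: commit #25
feature commits after divergence: 47 - 25 = 22
main commits after divergence: 41 - 25 = 16
feature is 22 commits ahead of main
main is 16 commits ahead of feature

feature ahead: 22, main ahead: 16


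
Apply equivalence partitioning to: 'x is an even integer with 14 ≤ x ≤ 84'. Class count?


Constraint: even integers in [14, 84]
Class 1: x < 14 — out-of-range invalid
Class 2: x in [14,84] but odd — wrong type invalid
Class 3: x in [14,84] and even — valid
Class 4: x > 84 — out-of-range invalid
Total equivalence classes: 4

4 equivalence classes


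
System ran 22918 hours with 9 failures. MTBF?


Formula: MTBF = Total operating time / Number of failures
MTBF = 22918 / 9
MTBF = 2546.44 hours

2546.44 hours


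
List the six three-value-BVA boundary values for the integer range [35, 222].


Range: [35, 222]
Boundaries: just below min, min, min+1, max-1, max, just above max
Values: [34, 35, 36, 221, 222, 223]

[34, 35, 36, 221, 222, 223]


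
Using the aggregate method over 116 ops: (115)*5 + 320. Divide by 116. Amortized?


Formula: Amortized cost = Total cost / Operations
Total cost = (115 * 5) + (1 * 320)
Total cost = 575 + 320 = 895
Amortized = 895 / 116 = 7.7155

7.7155


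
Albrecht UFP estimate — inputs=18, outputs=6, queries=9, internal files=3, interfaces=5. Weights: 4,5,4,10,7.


UFP = EI*4 + EO*5 + EQ*4 + ILF*10 + EIF*7
UFP = 18*4 + 6*5 + 9*4 + 3*10 + 5*7
UFP = 72 + 30 + 36 + 30 + 35
UFP = 203

203


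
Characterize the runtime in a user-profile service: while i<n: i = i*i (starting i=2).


Reasoning: squaring drives double-exponential growth; iterations ~ log log n
Complexity: O(log log n)

O(log log n)


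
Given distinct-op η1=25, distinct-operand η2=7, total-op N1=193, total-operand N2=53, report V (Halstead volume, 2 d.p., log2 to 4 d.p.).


Formula: V = N * log2(η), where N = N1 + N2 and η = η1 + η2
η = 25 + 7 = 32
N = 193 + 53 = 246
log2(32) ≈ 5.0000
V = 246 * 5.0000 = 1230.00

1230.00


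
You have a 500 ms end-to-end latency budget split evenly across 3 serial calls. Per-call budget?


Formula: per_stage = total_budget / stages
per_stage = 500 / 3
per_stage = 166.67 ms

166.67 ms


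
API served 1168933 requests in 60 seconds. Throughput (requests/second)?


Formula: throughput = requests / seconds
throughput = 1168933 / 60
throughput = 19482.22 requests/second

19482.22 requests/second


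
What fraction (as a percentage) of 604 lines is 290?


Coverage = covered / total * 100
Coverage = 290 / 604 * 100
Coverage = 48.01%

48.01%


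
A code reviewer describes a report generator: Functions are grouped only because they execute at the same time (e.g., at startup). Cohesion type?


Reasoning: Related by timing only
Type: Temporal cohesion

Temporal cohesion


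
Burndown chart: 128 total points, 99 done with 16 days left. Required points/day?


Formula: Required rate = Remaining points / Days left
Remaining = 128 - 99 = 29 points
Required rate = 29 / 16 = 1.81 points/day

1.81 points/day


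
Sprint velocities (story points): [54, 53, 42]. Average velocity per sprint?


Formula: Avg velocity = Total points / Number of sprints
Points: [54, 53, 42]
Sum = 54 + 53 + 42 = 149
Avg velocity = 149 / 3 = 49.67 points/sprint

49.67 points/sprint


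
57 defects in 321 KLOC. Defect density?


Defect density = defects / KLOC
Defect density = 57 / 321
Defect density = 0.178 defects/KLOC

0.178 defects/KLOC


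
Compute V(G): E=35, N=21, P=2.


Formula: V(G) = E - N + 2P
V(G) = 35 - 21 + 2*2
V(G) = 14 + 4
V(G) = 18

18


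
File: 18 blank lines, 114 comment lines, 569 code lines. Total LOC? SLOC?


Total LOC = blank + comment + code
Total LOC = 18 + 114 + 569 = 701
SLOC (source only) = code = 569

Total LOC: 701, SLOC: 569


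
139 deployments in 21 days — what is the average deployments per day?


Formula: deployments per day = releases / days
= 139 / 21
= 6.619 deploys/day
(equivalently, 46.33 deploys/week)

6.619 deploys/day


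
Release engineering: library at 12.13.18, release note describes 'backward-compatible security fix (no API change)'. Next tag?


Current: 12.13.18
Change category: 'backward-compatible security fix (no API change)' → patch bump
SemVer rule: patch bump → increment PATCH (MAJOR and MINOR unchanged)
New: 12.13.19

12.13.19


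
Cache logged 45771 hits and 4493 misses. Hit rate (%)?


Formula: hit rate = hits / (hits + misses) * 100
hit rate = 45771 / (45771 + 4493) * 100
hit rate = 45771 / 50264 * 100
hit rate = 91.06%

91.06%


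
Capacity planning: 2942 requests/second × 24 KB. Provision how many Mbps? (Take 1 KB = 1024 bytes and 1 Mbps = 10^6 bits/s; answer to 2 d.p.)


Formula: Mbps = payload_bytes * RPS * 8 / 1e6
Payload per request = 24 KB = 24 * 1024 = 24576 bytes
Total bytes/sec = 24576 * 2942 = 72302592
Total bits/sec = 72302592 * 8 = 578420736
Mbps = 578420736 / 1e6 = 578.42

578.42 Mbps


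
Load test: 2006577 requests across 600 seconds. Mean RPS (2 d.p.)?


Formula: throughput = requests / seconds
throughput = 2006577 / 600
throughput = 3344.3 requests/second

3344.3 requests/second


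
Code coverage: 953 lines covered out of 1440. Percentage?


Coverage = covered / total * 100
Coverage = 953 / 1440 * 100
Coverage = 66.18%

66.18%


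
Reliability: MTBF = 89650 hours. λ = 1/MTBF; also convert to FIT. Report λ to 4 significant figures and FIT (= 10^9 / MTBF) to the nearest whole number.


Formula: λ = 1 / MTBF; FIT = λ × 1e9 = 1e9 / MTBF
λ = 1 / 89650 ≈ 1.115e-05 failures/hour
FIT = 1e9 / 89650 ≈ 11154 failures per 1e9 hours (nearest whole number)

λ = 1.115e-05 /h, FIT = 11154


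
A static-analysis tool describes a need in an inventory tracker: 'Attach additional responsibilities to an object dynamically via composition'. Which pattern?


This matches the Decorator pattern

Decorator


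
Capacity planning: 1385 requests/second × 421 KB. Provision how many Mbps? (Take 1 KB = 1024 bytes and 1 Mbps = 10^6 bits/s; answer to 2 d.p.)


Formula: Mbps = payload_bytes * RPS * 8 / 1e6
Payload per request = 421 KB = 421 * 1024 = 431104 bytes
Total bytes/sec = 431104 * 1385 = 597079040
Total bits/sec = 597079040 * 8 = 4776632320
Mbps = 4776632320 / 1e6 = 4776.63

4776.63 Mbps


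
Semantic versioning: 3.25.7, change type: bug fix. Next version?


Current: 3.25.7
Change category: 'bug fix' → patch bump
SemVer rule: patch bump → increment PATCH (MAJOR and MINOR unchanged)
New: 3.25.8

3.25.8


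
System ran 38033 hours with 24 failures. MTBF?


Formula: MTBF = Total operating time / Number of failures
MTBF = 38033 / 24
MTBF = 1584.71 hours

1584.71 hours


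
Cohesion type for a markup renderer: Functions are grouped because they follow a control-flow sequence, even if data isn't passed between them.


Reasoning: Grouped by order of execution within a routine, not by data flow
Type: Procedural cohesion

Procedural cohesion


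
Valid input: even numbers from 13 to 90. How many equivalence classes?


Constraint: even integers in [13, 90]
Class 1: x < 13 — out-of-range invalid
Class 2: x in [13,90] but odd — wrong type invalid
Class 3: x in [13,90] and even — valid
Class 4: x > 90 — out-of-range invalid
Total equivalence classes: 4

4 equivalence classes


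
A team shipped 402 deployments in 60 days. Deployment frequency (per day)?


Formula: deployments per day = releases / days
= 402 / 60
= 6.7 deploys/day
(equivalently, 46.9 deploys/week)

6.7 deploys/day


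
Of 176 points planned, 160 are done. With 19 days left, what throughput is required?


Formula: Required rate = Remaining points / Days left
Remaining = 176 - 160 = 16 points
Required rate = 16 / 19 = 0.84 points/day

0.84 points/day


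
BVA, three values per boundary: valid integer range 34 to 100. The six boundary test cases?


Range: [34, 100]
Boundaries: just below min, min, min+1, max-1, max, just above max
Values: [33, 34, 35, 99, 100, 101]

[33, 34, 35, 99, 100, 101]


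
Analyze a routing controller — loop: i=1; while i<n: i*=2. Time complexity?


Reasoning: i doubles each step so iterations are log2(n)
Complexity: O(log n)

O(log n)


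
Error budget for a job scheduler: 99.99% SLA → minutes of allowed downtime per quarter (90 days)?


Formula: allowed downtime = period * (100 - SLA) / 100
Period (quarter (90 days)) = 129600 minutes
Unavailability fraction = (100 - 99.99) / 100
Allowed downtime = 129600 * (100 - 99.99) / 100
Allowed downtime = 12.96 minutes

12.96 minutes


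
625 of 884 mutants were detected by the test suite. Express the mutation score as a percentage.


Mutation score = killed / total * 100
Mutation score = 625 / 884 * 100
Mutation score = 70.7%

70.7%


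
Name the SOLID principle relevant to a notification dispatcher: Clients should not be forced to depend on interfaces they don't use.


This describes the Interface Segregation Principle (ISP)

Interface Segregation Principle (ISP)


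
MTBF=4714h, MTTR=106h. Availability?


Availability = MTBF / (MTBF + MTTR)
Availability = 4714 / (4714 + 106)
Availability = 4714 / 4820
Availability = 97.8008%

97.8008%


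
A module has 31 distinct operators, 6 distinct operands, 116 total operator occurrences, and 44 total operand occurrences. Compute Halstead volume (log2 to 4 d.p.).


Formula: V = N * log2(η), where N = N1 + N2 and η = η1 + η2
η = 31 + 6 = 37
N = 116 + 44 = 160
log2(37) ≈ 5.2095
V = 160 * 5.2095 = 833.52

833.52


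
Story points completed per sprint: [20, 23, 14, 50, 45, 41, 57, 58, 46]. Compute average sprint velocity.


Formula: Avg velocity = Total points / Number of sprints
Points: [20, 23, 14, 50, 45, 41, 57, 58, 46]
Sum = 20 + 23 + 14 + 50 + 45 + 41 + 57 + 58 + 46 = 354
Avg velocity = 354 / 9 = 39.33 points/sprint

39.33 points/sprint


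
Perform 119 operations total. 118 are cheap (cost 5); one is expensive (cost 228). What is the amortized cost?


Formula: Amortized cost = Total cost / Operations
Total cost = (118 * 5) + (1 * 228)
Total cost = 590 + 228 = 818
Amortized = 818 / 119 = 6.8739

6.8739


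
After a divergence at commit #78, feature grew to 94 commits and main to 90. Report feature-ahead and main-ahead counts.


Common ancestor: commit #78
feature commits after divergence: 94 - 78 = 16
main commits after divergence: 90 - 78 = 12
feature is 16 commits ahead of main
main is 12 commits ahead of feature

feature ahead: 16, main ahead: 12


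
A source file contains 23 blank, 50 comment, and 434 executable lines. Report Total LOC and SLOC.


Total LOC = blank + comment + code
Total LOC = 23 + 50 + 434 = 507
SLOC (source only) = code = 434

Total LOC: 507, SLOC: 434


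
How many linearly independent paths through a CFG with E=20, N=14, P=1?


Formula: V(G) = E - N + 2P
V(G) = 20 - 14 + 2*1
V(G) = 6 + 2
V(G) = 8

8


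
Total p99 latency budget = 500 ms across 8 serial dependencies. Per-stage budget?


Formula: per_stage = total_budget / stages
per_stage = 500 / 8
per_stage = 62.5 ms

62.5 ms


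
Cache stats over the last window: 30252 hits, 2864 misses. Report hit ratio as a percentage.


Formula: hit rate = hits / (hits + misses) * 100
hit rate = 30252 / (30252 + 2864) * 100
hit rate = 30252 / 33116 * 100
hit rate = 91.35%

91.35%


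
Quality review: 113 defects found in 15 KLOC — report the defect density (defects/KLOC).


Defect density = defects / KLOC
Defect density = 113 / 15
Defect density = 7.533 defects/KLOC

7.533 defects/KLOC


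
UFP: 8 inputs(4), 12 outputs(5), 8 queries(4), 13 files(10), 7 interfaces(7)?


UFP = EI*4 + EO*5 + EQ*4 + ILF*10 + EIF*7
UFP = 8*4 + 12*5 + 8*4 + 13*10 + 7*7
UFP = 32 + 60 + 32 + 130 + 49
UFP = 303

303


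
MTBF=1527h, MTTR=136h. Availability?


Availability = MTBF / (MTBF + MTTR)
Availability = 1527 / (1527 + 136)
Availability = 1527 / 1663
Availability = 91.822%

91.822%


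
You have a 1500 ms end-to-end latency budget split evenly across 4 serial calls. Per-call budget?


Formula: per_stage = total_budget / stages
per_stage = 1500 / 4
per_stage = 375.0 ms

375.0 ms


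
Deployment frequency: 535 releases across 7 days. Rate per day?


Formula: deployments per day = releases / days
= 535 / 7
= 76.429 deploys/day
(equivalently, 535.0 deploys/week)

76.429 deploys/day


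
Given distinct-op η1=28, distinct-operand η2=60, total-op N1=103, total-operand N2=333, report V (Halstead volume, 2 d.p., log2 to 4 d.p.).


Formula: V = N * log2(η), where N = N1 + N2 and η = η1 + η2
η = 28 + 60 = 88
N = 103 + 333 = 436
log2(88) ≈ 6.4594
V = 436 * 6.4594 = 2816.30

2816.30


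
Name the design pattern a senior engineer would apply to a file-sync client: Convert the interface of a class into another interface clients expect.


This matches the Adapter pattern

Adapter


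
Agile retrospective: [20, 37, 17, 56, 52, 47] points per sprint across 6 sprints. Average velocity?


Formula: Avg velocity = Total points / Number of sprints
Points: [20, 37, 17, 56, 52, 47]
Sum = 20 + 37 + 17 + 56 + 52 + 47 = 229
Avg velocity = 229 / 6 = 38.17 points/sprint

38.17 points/sprint


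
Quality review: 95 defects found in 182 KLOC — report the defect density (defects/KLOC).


Defect density = defects / KLOC
Defect density = 95 / 182
Defect density = 0.522 defects/KLOC

0.522 defects/KLOC


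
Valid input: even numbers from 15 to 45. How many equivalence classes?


Constraint: even integers in [15, 45]
Class 1: x < 15 — out-of-range invalid
Class 2: x in [15,45] but odd — wrong type invalid
Class 3: x in [15,45] and even — valid
Class 4: x > 45 — out-of-range invalid
Total equivalence classes: 4

4 equivalence classes


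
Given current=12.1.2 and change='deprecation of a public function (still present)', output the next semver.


Current: 12.1.2
Change category: 'deprecation of a public function (still present)' → minor bump
SemVer rule: minor bump → increment MINOR, reset PATCH to 0 (MAJOR unchanged)
New: 12.2.0

12.2.0


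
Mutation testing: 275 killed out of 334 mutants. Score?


Mutation score = killed / total * 100
Mutation score = 275 / 334 * 100
Mutation score = 82.34%

82.34%


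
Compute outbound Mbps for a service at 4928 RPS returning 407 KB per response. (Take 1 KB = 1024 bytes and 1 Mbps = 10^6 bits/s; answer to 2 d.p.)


Formula: Mbps = payload_bytes * RPS * 8 / 1e6
Payload per request = 407 KB = 407 * 1024 = 416768 bytes
Total bytes/sec = 416768 * 4928 = 2053832704
Total bits/sec = 2053832704 * 8 = 16430661632
Mbps = 16430661632 / 1e6 = 16430.66

16430.66 Mbps


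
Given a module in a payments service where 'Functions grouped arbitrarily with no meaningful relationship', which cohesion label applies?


Reasoning: Worst: random grouping
Type: Coincidental cohesion

Coincidental cohesion


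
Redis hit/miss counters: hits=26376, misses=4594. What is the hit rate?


Formula: hit rate = hits / (hits + misses) * 100
hit rate = 26376 / (26376 + 4594) * 100
hit rate = 26376 / 30970 * 100
hit rate = 85.17%

85.17%


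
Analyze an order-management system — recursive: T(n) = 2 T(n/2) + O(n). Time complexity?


Reasoning: master theorem case 2 (merge-sort recurrence)
Complexity: O(n log n)

O(n log n)


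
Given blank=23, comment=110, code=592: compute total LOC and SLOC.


Total LOC = blank + comment + code
Total LOC = 23 + 110 + 592 = 725
SLOC (source only) = code = 592

Total LOC: 725, SLOC: 592


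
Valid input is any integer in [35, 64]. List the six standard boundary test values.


Range: [35, 64]
Boundaries: just below min, min, min+1, max-1, max, just above max
Values: [34, 35, 36, 63, 64, 65]

[34, 35, 36, 63, 64, 65]
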